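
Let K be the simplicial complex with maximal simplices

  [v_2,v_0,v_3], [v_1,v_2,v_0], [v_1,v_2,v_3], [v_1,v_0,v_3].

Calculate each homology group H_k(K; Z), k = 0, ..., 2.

Take the total order v_0 < v_1 < v_2 < v_3 on the vertex set. Then K (dimension 2) consists of the simplices:

  0-simplices (4): [v_0], [v_1], [v_2], [v_3]
  1-simplices (6): [v_0,v_1], [v_0,v_2], [v_0,v_3], [v_1,v_2], [v_1,v_3], [v_2,v_3]
  2-simplices (4): [v_0,v_1,v_2], [v_0,v_1,v_3], [v_0,v_2,v_3], [v_1,v_2,v_3]

Hence C_0 ≅ Z^4, C_1 ≅ Z^6, C_2 ≅ Z^4.

The boundary map ∂_1: C_1 → C_0 maps an edge to its endpoints' difference, ∂[p,q] = q − p.
The 4×6 boundary matrix has rank 3 and Smith normal form diag(1,1,1).

Boundary ∂_2: C_2 → C_1 acts by ∂[p,q,r] = [q,r] − [p,r] + [p,q]. For instance
  ∂[v_1,v_2,v_3] = [v_2,v_3] − [v_1,v_3] + [v_1,v_2],
  ∂[v_0,v_1,v_3] = [v_1,v_3] − [v_0,v_3] + [v_0,v_1].
The resulting 6×4 matrix has rank 3, and its Smith normal form has invariant factors (1,1,1).

Reading off H_k = ker ∂_k / im ∂_{k+1}:

  H_0: rank C_0 − rank ∂_1 = 4 − 3 = 1, and the invariant factors of ∂_1 are all 1, so H_0 ≅ Z.
  H_1: rank ker ∂_1 − rank ∂_2 = (6 − 3) − 3 = 0, and the invariant factors of ∂_2 are all 1, so H_1 ≅ 0.
  H_2: rank ker ∂_2 − rank ∂_3 = (4 − 3) − 0 = 1, and there is no ∂_3, so H_2 ≅ Z.

H_0 = Z,  H_1 = 0,  H_2 = Z.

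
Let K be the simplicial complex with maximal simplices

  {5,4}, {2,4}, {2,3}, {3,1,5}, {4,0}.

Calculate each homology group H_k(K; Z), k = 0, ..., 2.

H_0 = Z,  H_1 = Z,  H_2 = 0.

K has 6 vertices, 7 edges, 1 triangle.
rank ∂_0 = 0, rank ∂_1 = 5 ⇒ b_0 = 6 − 0 − 5 = 1; all invariant factors of ∂_1 are 1 so no torsion. So H_0 = Z.
rank ∂_1 = 5, rank ∂_2 = 1 ⇒ b_1 = 7 − 5 − 1 = 1; all invariant factors of ∂_2 are 1 so no torsion. So H_1 = Z.
rank ∂_2 = 1, rank ∂_3 = 0 ⇒ b_2 = 1 − 1 − 0 = 0. So H_2 = 0.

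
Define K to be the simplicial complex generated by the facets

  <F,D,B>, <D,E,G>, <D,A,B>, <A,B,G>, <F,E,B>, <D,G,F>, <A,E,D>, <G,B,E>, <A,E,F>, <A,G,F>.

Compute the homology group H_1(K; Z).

Take the total order A < B < D < E < F < G on the vertex set. Then K (dimension 2) consists of the simplices:

  0-simplices (6): A, B, D, E, F, G
  1-simplices (15): AB, AD, AE, AF, AG, BD, BE, BF, BG, DE, DF, DG, EF, EG, FG
  2-simplices (10): ABD, ABG, ADE, AEF, AFG, BDF, BEF, BEG, DEG, DFG

giving chain groups C_0 ≅ Z^6, C_1 ≅ Z^15, C_2 ≅ Z^10.

The boundary map ∂_1: C_1 → C_0 is given by ∂[p,q] = [q] − [p]. For instance
  ∂EG = G − E.
The resulting 6×15 matrix has rank 5, and its Smith normal form has invariant factors (1,1,1,1,1).

∂_2: C_2 → C_1 maps a triangle to the signed sum of its edges. For instance
  ∂ADE = DE − AE + AD,
  ∂ABD = BD − AD + AB.
The resulting 15×10 matrix has rank 10, and its Smith normal form has invariant factors (1,1,1,1,1,1,1,1,1,2).

Computing H_k = (kernel of ∂_k) / (image of ∂_{k+1}):

  H_1: rank ker ∂_1 − rank ∂_2 = (15 − 5) − 10 = 0, and ∂_2 has invariant factor 2 > 1, so H_1 ≅ Z/2Z.

(K is a triangulation of the real projective plane RP^2.)

H_1 ≅ Z/2Z.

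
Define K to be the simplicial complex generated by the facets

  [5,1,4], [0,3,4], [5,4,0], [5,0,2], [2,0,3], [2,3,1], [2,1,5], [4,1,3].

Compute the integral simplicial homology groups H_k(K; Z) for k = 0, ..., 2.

H_0 ≅ Z,  H_1 = 0,  H_2 ≅ Z.

K has 6 vertices, 12 edges, 8 triangles.
rank ∂_0 = 0, rank ∂_1 = 5 ⇒ b_0 = 6 − 0 − 5 = 1; all invariant factors of ∂_1 are 1 so no torsion. So H_0 ≅ Z.
rank ∂_1 = 5, rank ∂_2 = 7 ⇒ b_1 = 12 − 5 − 7 = 0; all invariant factors of ∂_2 are 1 so no torsion. So H_1 ≅ 0.
rank ∂_2 = 7, rank ∂_3 = 0 ⇒ b_2 = 8 − 7 − 0 = 1. So H_2 ≅ Z.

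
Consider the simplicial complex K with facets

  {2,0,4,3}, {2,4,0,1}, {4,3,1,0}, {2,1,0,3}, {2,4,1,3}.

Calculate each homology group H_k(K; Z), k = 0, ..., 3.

H_0 = Z,  H_1 = 0,  H_2 = 0,  H_3 = Z.

Take the total order 0 < 1 < 2 < 3 < 4 on the vertex set. Then K (dimension 3) consists of the simplices:

  0-simplices (5): [0], [1], [2], [3], [4]
  1-simplices (10): [0,1], [0,2], [0,3], [0,4], [1,2], [1,3], [1,4], [2,3], [2,4], [3,4]
  2-simplices (10): [0,1,2], [0,1,3], [0,1,4], [0,2,3], [0,2,4], [0,3,4], [1,2,3], [1,2,4], [1,3,4], [2,3,4]
  3-simplices (5): [0,1,2,3], [0,1,2,4], [0,1,3,4], [0,2,3,4], [1,2,3,4]

Hence C_0 ≅ Z^5, C_1 ≅ Z^10, C_2 ≅ Z^10, C_3 ≅ Z^5.

The boundary map ∂_1: C_1 → C_0 maps an edge to its endpoints' difference, ∂[p,q] = q − p.
The resulting 5×10 matrix has rank 4, and its Smith normal form has invariant factors (1,1,1,1).

∂_2: C_2 → C_1 sends each 2-simplex [p,q,r] to [q,r] − [p,r] + [p,q]. For instance
  ∂[1,2,3] = [2,3] − [1,3] + [1,2],
  ∂[2,3,4] = [3,4] − [2,4] + [2,3].
The resulting 10×10 matrix has rank 6, and its Smith normal form has invariant factors (1,1,1,1,1,1).

Boundary ∂_3: C_3 → C_2 sends each 3-simplex σ to the alternating sum Σ_i (−1)^i (σ with its i-th vertex removed). For instance
  ∂[0,1,2,4] = [1,2,4] − [0,2,4] + [0,1,4] − [0,1,2],
  ∂[1,2,3,4] = [2,3,4] − [1,3,4] + [1,2,4] − [1,2,3].
As a 10×5 matrix over Z this has rank 4, with invariant factors (1,1,1,1).

Reading off H_k = ker ∂_k / im ∂_{k+1}:

  H_0: rank C_0 − rank ∂_1 = 5 − 4 = 1, and the invariant factors of ∂_1 are all 1, so H_0 = Z.
  H_1: rank ker ∂_1 − rank ∂_2 = (10 − 4) − 6 = 0, and the invariant factors of ∂_2 are all 1, so H_1 = 0.
  H_2: rank ker ∂_2 − rank ∂_3 = (10 − 6) − 4 = 0, and the invariant factors of ∂_3 are all 1, so H_2 = 0.
  H_3: rank ker ∂_3 − rank ∂_4 = (5 − 4) − 0 = 1, and there is no ∂_4, so H_3 = Z.

As a check, the Euler characteristic is 5 − 10 + 10 − 5 = 0, which agrees with 1 − 0 + 0 − 1 = 0.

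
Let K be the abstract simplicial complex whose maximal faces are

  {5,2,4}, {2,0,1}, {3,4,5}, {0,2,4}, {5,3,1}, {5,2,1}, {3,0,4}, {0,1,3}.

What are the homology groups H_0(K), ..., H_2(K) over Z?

H_0 = Z,  H_1 = 0,  H_2 = Z.

We work with the vertex ordering 0 < 1 < 2 < 3 < 4 < 5. The simplices of K, each written with vertices in increasing order, are:

  0-simplices (6): [0], [1], [2], [3], [4], [5]
  1-simplices (12): [0,1], [0,2], [0,3], [0,4], [1,2], [1,3], [1,5], [2,4], [2,5], [3,4], [3,5], [4,5]
  2-simplices (8): [0,1,2], [0,1,3], [0,2,4], [0,3,4], [1,2,5], [1,3,5], [2,4,5], [3,4,5]

Hence C_0 ≅ Z^6, C_1 ≅ Z^12, C_2 ≅ Z^8.

∂_1: C_1 → C_0 sends each edge [p,q] (with p < q) to q − p. For instance
  ∂[2,5] = [5] − [2].
As a 6×12 matrix over Z this has rank 5, with invariant factors (1,1,1,1,1).

Boundary ∂_2: C_2 → C_1 maps a triangle to the signed sum of its edges. For instance
  ∂[0,1,3] = [1,3] − [0,3] + [0,1],
  ∂[1,2,5] = [2,5] − [1,5] + [1,2].
As a 12×8 matrix over Z this has rank 7, with invariant factors (1,1,1,1,1,1,1).

From H_k ≅ ker(∂_k) / im(∂_{k+1}) we obtain:

  H_0: rank C_0 − rank ∂_1 = 6 − 5 = 1, and the invariant factors of ∂_1 are all 1, so H_0 ≅ Z.
  H_1: rank ker ∂_1 − rank ∂_2 = (12 − 5) − 7 = 0, and the invariant factors of ∂_2 are all 1, so H_1 ≅ 0.
  H_2: rank ker ∂_2 − rank ∂_3 = (8 − 7) − 0 = 1, and there is no ∂_3, so H_2 ≅ Z.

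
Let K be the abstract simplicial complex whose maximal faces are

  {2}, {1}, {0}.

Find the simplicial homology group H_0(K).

Take the total order 0 < 1 < 2 on the vertex set. Then K (dimension 0) consists of the simplices:

  0-simplices (3): [0], [1], [2]

Hence C_0 ≅ Z^3.

Now H_k = ker ∂_k / im ∂_{k+1}, so:

  H_0: rank C_0 − rank ∂_1 = 3 − 0 = 3, and there is no ∂_1, so H_0 = Z^3.

(K is a triangulation of a set of 3 points.)

H_0 ≅ Z^3.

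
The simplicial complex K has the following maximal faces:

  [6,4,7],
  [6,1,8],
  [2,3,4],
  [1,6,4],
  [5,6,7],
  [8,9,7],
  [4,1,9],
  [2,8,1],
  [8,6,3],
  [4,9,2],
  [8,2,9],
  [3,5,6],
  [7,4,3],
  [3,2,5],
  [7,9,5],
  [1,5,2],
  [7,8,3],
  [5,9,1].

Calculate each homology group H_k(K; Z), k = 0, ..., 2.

H_0 ≅ Z,  H_1 ≅ Z ⊕ Z/2,  H_2 = 0.

Take the total order 1 < 2 < 3 < 4 < 5 < 6 < 7 < 8 < 9 on the vertex set. Then K (dimension 2) consists of the simplices:

  0-simplices (9): [1], [2], [3], [4], [5], [6], [7], [8], [9]
  1-simplices (27): (27 of them)
  2-simplices (18): [1,2,5], [1,2,8], [1,4,6], [1,4,9], [1,5,9], [1,6,8], [2,3,4], [2,3,5], [2,4,9], [2,8,9], [3,4,7], [3,5,6], [3,6,8], [3,7,8], [4,6,7], [5,6,7], [5,7,9], [7,8,9]

so the chain groups are C_0 ≅ Z^9, C_1 ≅ Z^27, C_2 ≅ Z^18.

∂_1: C_1 → C_0 maps an edge to its endpoints' difference, ∂[p,q] = q − p.
As a 9×27 matrix over Z this has rank 8, with invariant factors (1,1,1,1,1,1,1,1).

The boundary map ∂_2: C_2 → C_1 sends each 2-simplex [p,q,r] to [q,r] − [p,r] + [p,q]. For instance
  ∂[1,5,9] = [5,9] − [1,9] + [1,5],
  ∂[3,7,8] = [7,8] − [3,8] + [3,7].
The 27×18 boundary matrix has rank 18 and Smith normal form diag(1,1,1,1,1,1,1,1,1,1,1,1,1,1,1,1,1,2).

Computing H_k = (kernel of ∂_k) / (image of ∂_{k+1}):

  H_0: rank C_0 − rank ∂_1 = 9 − 8 = 1, and the invariant factors of ∂_1 are all 1, so H_0 ≅ Z.
  H_1: rank ker ∂_1 − rank ∂_2 = (27 − 8) − 18 = 1, and ∂_2 has invariant factor 2 > 1, so H_1 ≅ Z ⊕ Z/2.
  H_2: rank ker ∂_2 − rank ∂_3 = (18 − 18) − 0 = 0, and there is no ∂_3, so H_2 ≅ 0.

As a check, the Euler characteristic is 9 − 27 + 18 = 0, which agrees with 1 − 1 + 0 = 0.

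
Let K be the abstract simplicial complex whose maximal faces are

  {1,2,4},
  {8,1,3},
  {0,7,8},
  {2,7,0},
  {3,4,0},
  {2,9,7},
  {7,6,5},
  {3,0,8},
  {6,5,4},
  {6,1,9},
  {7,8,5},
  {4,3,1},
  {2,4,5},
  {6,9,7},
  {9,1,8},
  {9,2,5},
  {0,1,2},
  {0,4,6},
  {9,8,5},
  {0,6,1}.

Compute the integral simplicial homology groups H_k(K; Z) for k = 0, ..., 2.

Fix the vertex order 0 < 1 < 2 < 3 < 4 < 5 < 6 < 7 < 8 < 9 and write every simplex with vertices in increasing order. Then dim K = 2 and the simplices of K are:

  0-simplices (10): [0], [1], [2], [3], [4], [5], [6], [7], [8], [9]
  1-simplices (30): (30 of them)
  2-simplices (20): (20 of them)

Hence C_0 ≅ Z^10, C_1 ≅ Z^30, C_2 ≅ Z^20.

Boundary ∂_1: C_1 → C_0 is given by ∂[p,q] = [q] − [p].
This gives a 10×30 integer matrix of rank 9; reducing to Smith normal form yields diagonal entries (1,1,1,1,1,1,1,1,1).

∂_2: C_2 → C_1 acts by ∂[p,q,r] = [q,r] − [p,r] + [p,q]. For instance
  ∂[0,4,6] = [4,6] − [0,6] + [0,4],
  ∂[0,3,8] = [3,8] − [0,8] + [0,3].
As a 30×20 matrix over Z this has rank 20, with invariant factors (1,1,1,1,1,1,1,1,1,1,1,1,1,1,1,1,1,1,1,2).

Reading off H_k = ker ∂_k / im ∂_{k+1}:

  H_0: rank C_0 − rank ∂_1 = 10 − 9 = 1, and the invariant factors of ∂_1 are all 1, so H_0 = Z.
  H_1: rank ker ∂_1 − rank ∂_2 = (30 − 9) − 20 = 1, and ∂_2 has invariant factor 2 > 1, so H_1 = Z ⊕ Z/2.
  H_2: rank ker ∂_2 − rank ∂_3 = (20 − 20) − 0 = 0, and there is no ∂_3, so H_2 = 0.

H_0 ≅ Z,  H_1 ≅ Z ⊕ Z/2,  H_2 = 0.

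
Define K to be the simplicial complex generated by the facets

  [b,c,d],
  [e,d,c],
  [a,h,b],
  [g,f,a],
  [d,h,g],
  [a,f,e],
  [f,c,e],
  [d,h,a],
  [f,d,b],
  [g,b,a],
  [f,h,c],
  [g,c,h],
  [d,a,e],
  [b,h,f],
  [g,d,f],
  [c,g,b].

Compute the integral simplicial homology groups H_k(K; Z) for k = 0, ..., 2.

K has 8 vertices, 24 edges, 16 triangles.
rank ∂_0 = 0, rank ∂_1 = 7 ⇒ b_0 = 8 − 0 − 7 = 1; all invariant factors of ∂_1 are 1 so no torsion. So H_0 ≅ Z.
rank ∂_1 = 7, rank ∂_2 = 15 ⇒ b_1 = 24 − 7 − 15 = 2; all invariant factors of ∂_2 are 1 so no torsion. So H_1 ≅ Z^2.
rank ∂_2 = 15, rank ∂_3 = 0 ⇒ b_2 = 16 − 15 − 0 = 1. So H_2 ≅ Z.

H_0 = Z,  H_1 = Z^2,  H_2 = Z.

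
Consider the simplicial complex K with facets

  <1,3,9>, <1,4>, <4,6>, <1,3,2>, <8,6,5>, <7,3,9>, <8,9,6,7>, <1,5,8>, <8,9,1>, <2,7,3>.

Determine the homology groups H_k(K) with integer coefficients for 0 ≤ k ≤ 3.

Fix the vertex order 1 < 2 < 3 < 4 < 5 < 6 < 7 < 8 < 9 and write every simplex with vertices in increasing order. Then dim K = 3 and the simplices of K are:

  0-simplices (9): [1], [2], [3], [4], [5], [6], [7], [8], [9]
  1-simplices (19): [1,2], [1,3], [1,4], [1,5], [1,8], [1,9], [2,3], [2,7], [3,7], [3,9], [4,6], [5,6], [5,8], [6,7], [6,8], [6,9], [7,8], [7,9], [8,9]
  2-simplices (11): [1,2,3], [1,3,9], [1,5,8], [1,8,9], [2,3,7], [3,7,9], [5,6,8], [6,7,8], [6,7,9], [6,8,9], [7,8,9]
  3-simplices (1): [6,7,8,9]

Hence C_0 ≅ Z^9, C_1 ≅ Z^19, C_2 ≅ Z^11, C_3 ≅ Z^1.

∂_1: C_1 → C_0 sends each edge [p,q] (with p < q) to q − p. For instance
  ∂[1,5] = [5] − [1].
This gives a 9×19 integer matrix of rank 8; reducing to Smith normal form yields diagonal entries (1,1,1,1,1,1,1,1).

Boundary ∂_2: C_2 → C_1 acts by ∂[p,q,r] = [q,r] − [p,r] + [p,q]. For instance
  ∂[3,7,9] = [7,9] − [3,9] + [3,7],
  ∂[1,8,9] = [8,9] − [1,9] + [1,8].
This gives a 19×11 integer matrix of rank 10; reducing to Smith normal form yields diagonal entries (1,1,1,1,1,1,1,1,1,1).

Boundary ∂_3: C_3 → C_2 sends each 3-simplex σ to the alternating sum Σ_i (−1)^i (σ with its i-th vertex removed). For instance
  ∂[6,7,8,9] = [7,8,9] − [6,8,9] + [6,7,9] − [6,7,8].
This gives a 11×1 integer matrix of rank 1; reducing to Smith normal form yields diagonal entries (1).

Computing H_k = (kernel of ∂_k) / (image of ∂_{k+1}):

  H_0: rank C_0 − rank ∂_1 = 9 − 8 = 1, and the invariant factors of ∂_1 are all 1, so H_0 = Z.
  H_1: rank ker ∂_1 − rank ∂_2 = (19 − 8) − 10 = 1, and the invariant factors of ∂_2 are all 1, so H_1 = Z.
  H_2: rank ker ∂_2 − rank ∂_3 = (11 − 10) − 1 = 0, and the invariant factors of ∂_3 are all 1, so H_2 = 0.
  H_3: rank ker ∂_3 − rank ∂_4 = (1 − 1) − 0 = 0, and there is no ∂_4, so H_3 = 0.

H_0 = Z,  H_1 = Z,  H_2 = 0,  H_3 = 0.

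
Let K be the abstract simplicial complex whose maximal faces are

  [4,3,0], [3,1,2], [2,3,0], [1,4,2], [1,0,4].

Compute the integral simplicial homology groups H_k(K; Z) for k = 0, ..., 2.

Order the vertices as 0 < 1 < 2 < 3 < 4. Listing each simplex with vertices in this order, K has dimension 2 with simplices:

  0-simplices (5): [0], [1], [2], [3], [4]
  1-simplices (10): [0,1], [0,2], [0,3], [0,4], [1,2], [1,3], [1,4], [2,3], [2,4], [3,4]
  2-simplices (5): [0,1,4], [0,2,3], [0,3,4], [1,2,3], [1,2,4]

Hence C_0 ≅ Z^5, C_1 ≅ Z^10, C_2 ≅ Z^5.

Boundary ∂_1: C_1 → C_0 sends each edge [p,q] (with p < q) to q − p. For instance
  ∂[3,4] = [4] − [3].
The resulting 5×10 matrix has rank 4, and its Smith normal form has invariant factors (1,1,1,1).

The boundary map ∂_2: C_2 → C_1 maps a triangle to the signed sum of its edges. For instance
  ∂[0,3,4] = [3,4] − [0,4] + [0,3],
  ∂[1,2,3] = [2,3] − [1,3] + [1,2].
The resulting 10×5 matrix has rank 5, and its Smith normal form has invariant factors (1,1,1,1,1).

Now H_k = ker ∂_k / im ∂_{k+1}, so:

  H_0: rank C_0 − rank ∂_1 = 5 − 4 = 1, and the invariant factors of ∂_1 are all 1, so H_0 ≅ Z.
  H_1: rank ker ∂_1 − rank ∂_2 = (10 − 4) − 5 = 1, and the invariant factors of ∂_2 are all 1, so H_1 ≅ Z.
  H_2: rank ker ∂_2 − rank ∂_3 = (5 − 5) − 0 = 0, and there is no ∂_3, so H_2 ≅ 0.

H_0 = Z,  H_1 = Z,  H_2 = 0.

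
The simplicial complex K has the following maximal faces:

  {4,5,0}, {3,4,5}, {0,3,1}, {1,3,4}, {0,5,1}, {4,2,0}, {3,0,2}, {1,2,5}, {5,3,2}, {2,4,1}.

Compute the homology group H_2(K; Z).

H_2 = 0.

We work with the vertex ordering 0 < 1 < 2 < 3 < 4 < 5. The simplices of K, each written with vertices in increasing order, are:

  0-simplices (6): [0], [1], [2], [3], [4], [5]
  1-simplices (15): [0,1], [0,2], [0,3], [0,4], [0,5], [1,2], [1,3], [1,4], [1,5], [2,3], [2,4], [2,5], [3,4], [3,5], [4,5]
  2-simplices (10): [0,1,3], [0,1,5], [0,2,3], [0,2,4], [0,4,5], [1,2,4], [1,2,5], [1,3,4], [2,3,5], [3,4,5]

Hence C_0 ≅ Z^6, C_1 ≅ Z^15, C_2 ≅ Z^10.

The boundary map ∂_1: C_1 → C_0 is given by ∂[p,q] = [q] − [p].
This gives a 6×15 integer matrix of rank 5; reducing to Smith normal form yields diagonal entries (1,1,1,1,1).

Boundary ∂_2: C_2 → C_1 sends each 2-simplex [p,q,r] to [q,r] − [p,r] + [p,q]. For instance
  ∂[1,2,5] = [2,5] − [1,5] + [1,2],
  ∂[3,4,5] = [4,5] − [3,5] + [3,4].
As a 15×10 matrix over Z this has rank 10, with invariant factors (1,1,1,1,1,1,1,1,1,2).

Now H_k = ker ∂_k / im ∂_{k+1}, so:

  H_2: rank ker ∂_2 − rank ∂_3 = (10 − 10) − 0 = 0, and there is no ∂_3, so H_2 ≅ 0.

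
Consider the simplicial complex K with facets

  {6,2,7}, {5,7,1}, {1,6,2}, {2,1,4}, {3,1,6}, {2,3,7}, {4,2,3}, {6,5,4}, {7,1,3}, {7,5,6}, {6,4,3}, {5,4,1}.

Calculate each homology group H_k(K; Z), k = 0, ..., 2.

H_0 = Z,  H_1 = Z/2Z,  H_2 = 0.

We work with the vertex ordering 1 < 2 < 3 < 4 < 5 < 6 < 7. The simplices of K, each written with vertices in increasing order, are:

  0-simplices (7): [1], [2], [3], [4], [5], [6], [7]
  1-simplices (18): [1,2], [1,3], [1,4], [1,5], [1,6], [1,7], [2,3], [2,4], [2,6], [2,7], [3,4], [3,6], [3,7], [4,5], [4,6], [5,6], [5,7], [6,7]
  2-simplices (12): [1,2,4], [1,2,6], [1,3,6], [1,3,7], [1,4,5], [1,5,7], [2,3,4], [2,3,7], [2,6,7], [3,4,6], [4,5,6], [5,6,7]

giving chain groups C_0 ≅ Z^7, C_1 ≅ Z^18, C_2 ≅ Z^12.

∂_1: C_1 → C_0 sends each edge [p,q] (with p < q) to q − p. For instance
  ∂[5,7] = [7] − [5].
This gives a 7×18 integer matrix of rank 6; reducing to Smith normal form yields diagonal entries (1,1,1,1,1,1).

∂_2: C_2 → C_1 maps a triangle to the signed sum of its edges. For instance
  ∂[1,3,7] = [3,7] − [1,7] + [1,3],
  ∂[5,6,7] = [6,7] − [5,7] + [5,6].
This gives a 18×12 integer matrix of rank 12; reducing to Smith normal form yields diagonal entries (1,1,1,1,1,1,1,1,1,1,1,2).

Reading off H_k = ker ∂_k / im ∂_{k+1}:

  H_0: rank C_0 − rank ∂_1 = 7 − 6 = 1, and the invariant factors of ∂_1 are all 1, so H_0 = Z.
  H_1: rank ker ∂_1 − rank ∂_2 = (18 − 6) − 12 = 0, and ∂_2 has invariant factor 2 > 1, so H_1 = Z/2Z.
  H_2: rank ker ∂_2 − rank ∂_3 = (12 − 12) − 0 = 0, and there is no ∂_3, so H_2 = 0.

As a check, the Euler characteristic is 7 − 18 + 12 = 1, which agrees with 1 − 0 + 0 = 1.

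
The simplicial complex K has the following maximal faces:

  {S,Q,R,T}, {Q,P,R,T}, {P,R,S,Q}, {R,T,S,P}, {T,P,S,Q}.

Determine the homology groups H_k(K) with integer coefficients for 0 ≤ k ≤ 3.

Fix the vertex order P < Q < R < S < T and write every simplex with vertices in increasing order. Then dim K = 3 and the simplices of K are:

  0-simplices (5): P, Q, R, S, T
  1-simplices (10): PQ, PR, PS, PT, QR, QS, QT, RS, RT, ST
  2-simplices (10): PQR, PQS, PQT, PRS, PRT, PST, QRS, QRT, QST, RST
  3-simplices (5): PQRS, PQRT, PQST, PRST, QRST

so the chain groups are C_0 ≅ Z^5, C_1 ≅ Z^10, C_2 ≅ Z^10, C_3 ≅ Z^5.

∂_1: C_1 → C_0 maps an edge to its endpoints' difference, ∂[p,q] = q − p.
As a 5×10 matrix over Z this has rank 4, with invariant factors (1,1,1,1).

Boundary ∂_2: C_2 → C_1 maps a triangle to the signed sum of its edges. For instance
  ∂PST = ST − PT + PS,
  ∂QRT = RT − QT + QR.
This gives a 10×10 integer matrix of rank 6; reducing to Smith normal form yields diagonal entries (1,1,1,1,1,1).

Boundary ∂_3: C_3 → C_2 sends each 3-simplex σ to the alternating sum Σ_i (−1)^i (σ with its i-th vertex removed). For instance
  ∂PQST = QST − PST + PQT − PQS,
  ∂PQRS = QRS − PRS + PQS − PQR.
This gives a 10×5 integer matrix of rank 4; reducing to Smith normal form yields diagonal entries (1,1,1,1).

From H_k ≅ ker(∂_k) / im(∂_{k+1}) we obtain:

  H_0: rank C_0 − rank ∂_1 = 5 − 4 = 1, and the invariant factors of ∂_1 are all 1, so H_0 = Z.
  H_1: rank ker ∂_1 − rank ∂_2 = (10 − 4) − 6 = 0, and the invariant factors of ∂_2 are all 1, so H_1 = 0.
  H_2: rank ker ∂_2 − rank ∂_3 = (10 − 6) − 4 = 0, and the invariant factors of ∂_3 are all 1, so H_2 = 0.
  H_3: rank ker ∂_3 − rank ∂_4 = (5 − 4) − 0 = 1, and there is no ∂_4, so H_3 = Z.

As a check, the Euler characteristic is 5 − 10 + 10 − 5 = 0, which agrees with 1 − 0 + 0 − 1 = 0.

H_0 ≅ Z,  H_1 = 0,  H_2 = 0,  H_3 ≅ Z.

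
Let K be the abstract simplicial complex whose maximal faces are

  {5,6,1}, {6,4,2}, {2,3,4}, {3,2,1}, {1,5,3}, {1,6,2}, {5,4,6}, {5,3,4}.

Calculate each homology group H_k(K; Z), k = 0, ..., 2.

Order the vertices as 1 < 2 < 3 < 4 < 5 < 6. Listing each simplex with vertices in this order, K has dimension 2 with simplices:

  0-simplices (6): [1], [2], [3], [4], [5], [6]
  1-simplices (12): [1,2], [1,3], [1,5], [1,6], [2,3], [2,4], [2,6], [3,4], [3,5], [4,5], [4,6], [5,6]
  2-simplices (8): [1,2,3], [1,2,6], [1,3,5], [1,5,6], [2,3,4], [2,4,6], [3,4,5], [4,5,6]

so the chain groups are C_0 ≅ Z^6, C_1 ≅ Z^12, C_2 ≅ Z^8.

∂_1: C_1 → C_0 maps an edge to its endpoints' difference, ∂[p,q] = q − p.
As a 6×12 matrix over Z this has rank 5, with invariant factors (1,1,1,1,1).

The boundary map ∂_2: C_2 → C_1 acts by ∂[p,q,r] = [q,r] − [p,r] + [p,q]. For instance
  ∂[1,5,6] = [5,6] − [1,6] + [1,5],
  ∂[2,4,6] = [4,6] − [2,6] + [2,4].
This gives a 12×8 integer matrix of rank 7; reducing to Smith normal form yields diagonal entries (1,1,1,1,1,1,1).

From H_k ≅ ker(∂_k) / im(∂_{k+1}) we obtain:

  H_0: rank C_0 − rank ∂_1 = 6 − 5 = 1, and the invariant factors of ∂_1 are all 1, so H_0 ≅ Z.
  H_1: rank ker ∂_1 − rank ∂_2 = (12 − 5) − 7 = 0, and the invariant factors of ∂_2 are all 1, so H_1 ≅ 0.
  H_2: rank ker ∂_2 − rank ∂_3 = (8 − 7) − 0 = 1, and there is no ∂_3, so H_2 ≅ Z.

As a check, the Euler characteristic is 6 − 12 + 8 = 2, which agrees with 1 − 0 + 1 = 2.
(K is a triangulation of the 2-sphere S^2.)

H_0 = Z,  H_1 = 0,  H_2 = Z.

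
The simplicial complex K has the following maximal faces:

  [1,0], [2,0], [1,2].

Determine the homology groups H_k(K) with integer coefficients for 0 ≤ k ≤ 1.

H_0 ≅ Z,  H_1 ≅ Z.

Fix the vertex order 0 < 1 < 2 and write every simplex with vertices in increasing order. Then dim K = 1 and the simplices of K are:

  0-simplices (3): [0], [1], [2]
  1-simplices (3): [0,1], [0,2], [1,2]

giving chain groups C_0 ≅ Z^3, C_1 ≅ Z^3.

The boundary map ∂_1: C_1 → C_0 maps an edge to its endpoints' difference, ∂[p,q] = q − p. For instance
  ∂[1,2] = [2] − [1].
As a 3×3 matrix over Z this has rank 2, with invariant factors (1,1).

Computing H_k = (kernel of ∂_k) / (image of ∂_{k+1}):

  H_0: rank C_0 − rank ∂_1 = 3 − 2 = 1, and the invariant factors of ∂_1 are all 1, so H_0 ≅ Z.
  H_1: rank ker ∂_1 − rank ∂_2 = (3 − 2) − 0 = 1, and there is no ∂_2, so H_1 ≅ Z.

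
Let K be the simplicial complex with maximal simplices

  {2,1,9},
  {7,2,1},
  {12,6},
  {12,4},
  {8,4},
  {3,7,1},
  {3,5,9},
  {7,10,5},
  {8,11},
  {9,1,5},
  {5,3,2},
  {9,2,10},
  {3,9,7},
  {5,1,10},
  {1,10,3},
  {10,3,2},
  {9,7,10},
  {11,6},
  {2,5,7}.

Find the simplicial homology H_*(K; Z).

H_0 ≅ Z^2,  H_1 ≅ Z^3,  H_2 ≅ Z.

Fix the vertex order 1 < 2 < 3 < 4 < 5 < 6 < 7 < 8 < 9 < 10 < 11 < 12 and write every simplex with vertices in increasing order. Then dim K = 2 and the simplices of K are:

  0-simplices (12): [1], [2], [3], [4], [5], [6], [7], [8], [9], [10], [11], [12]
  1-simplices (26): (26 of them)
  2-simplices (14): [1,2,7], [1,2,9], [1,3,7], [1,3,10], [1,5,9], [1,5,10], [2,3,5], [2,3,10], [2,5,7], [2,9,10], [3,5,9], [3,7,9], [5,7,10], [7,9,10]

Hence C_0 ≅ Z^12, C_1 ≅ Z^26, C_2 ≅ Z^14.

Boundary ∂_1: C_1 → C_0 sends each edge [p,q] (with p < q) to q − p. For instance
  ∂[5,9] = [9] − [5].
This gives a 12×26 integer matrix of rank 10; reducing to Smith normal form yields diagonal entries (1,1,1,1,1,1,1,1,1,1).

∂_2: C_2 → C_1 sends each 2-simplex [p,q,r] to [q,r] − [p,r] + [p,q]. For instance
  ∂[2,5,7] = [5,7] − [2,7] + [2,5],
  ∂[1,5,9] = [5,9] − [1,9] + [1,5].
The resulting 26×14 matrix has rank 13, and its Smith normal form has invariant factors (1,1,1,1,1,1,1,1,1,1,1,1,1).

From H_k ≅ ker(∂_k) / im(∂_{k+1}) we obtain:

  H_0: rank C_0 − rank ∂_1 = 12 − 10 = 2, and the invariant factors of ∂_1 are all 1, so H_0 = Z^2.
  H_1: rank ker ∂_1 − rank ∂_2 = (26 − 10) − 13 = 3, and the invariant factors of ∂_2 are all 1, so H_1 = Z^3.
  H_2: rank ker ∂_2 − rank ∂_3 = (14 − 13) − 0 = 1, and there is no ∂_3, so H_2 = Z.

As a check, the Euler characteristic is 12 − 26 + 14 = 0, which agrees with 2 − 3 + 1 = 0.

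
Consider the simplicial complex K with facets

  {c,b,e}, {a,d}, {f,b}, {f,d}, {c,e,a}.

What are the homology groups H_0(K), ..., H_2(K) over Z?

K has 6 vertices, 8 edges, 2 triangles.
rank ∂_0 = 0, rank ∂_1 = 5 ⇒ b_0 = 6 − 0 − 5 = 1; all invariant factors of ∂_1 are 1 so no torsion. So H_0 = Z.
rank ∂_1 = 5, rank ∂_2 = 2 ⇒ b_1 = 8 − 5 − 2 = 1; all invariant factors of ∂_2 are 1 so no torsion. So H_1 = Z.
rank ∂_2 = 2, rank ∂_3 = 0 ⇒ b_2 = 2 − 2 − 0 = 0. So H_2 = 0.

H_0 ≅ Z,  H_1 ≅ Z,  H_2 = 0.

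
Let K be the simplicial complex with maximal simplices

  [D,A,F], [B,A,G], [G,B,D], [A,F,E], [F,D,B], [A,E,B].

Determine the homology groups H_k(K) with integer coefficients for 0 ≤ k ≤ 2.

H_0 ≅ Z,  H_1 ≅ Z,  H_2 = 0.

Order the vertices as A < B < D < E < F < G. Listing each simplex with vertices in this order, K has dimension 2 with simplices:

  0-simplices (6): A, B, D, E, F, G
  1-simplices (12): AB, AD, AE, AF, AG, BD, BE, BF, BG, DF, DG, EF
  2-simplices (6): ABE, ABG, ADF, AEF, BDF, BDG

giving chain groups C_0 ≅ Z^6, C_1 ≅ Z^12, C_2 ≅ Z^6.

Boundary ∂_1: C_1 → C_0 maps an edge to its endpoints' difference, ∂[p,q] = q − p.
The 6×12 boundary matrix has rank 5 and Smith normal form diag(1,1,1,1,1).

∂_2: C_2 → C_1 acts by ∂[p,q,r] = [q,r] − [p,r] + [p,q]. For instance
  ∂AEF = EF − AF + AE,
  ∂ABG = BG − AG + AB.
The resulting 12×6 matrix has rank 6, and its Smith normal form has invariant factors (1,1,1,1,1,1).

Reading off H_k = ker ∂_k / im ∂_{k+1}:

  H_0: rank C_0 − rank ∂_1 = 6 − 5 = 1, and the invariant factors of ∂_1 are all 1, so H_0 ≅ Z.
  H_1: rank ker ∂_1 − rank ∂_2 = (12 − 5) − 6 = 1, and the invariant factors of ∂_2 are all 1, so H_1 ≅ Z.
  H_2: rank ker ∂_2 − rank ∂_3 = (6 − 6) − 0 = 0, and there is no ∂_3, so H_2 ≅ 0.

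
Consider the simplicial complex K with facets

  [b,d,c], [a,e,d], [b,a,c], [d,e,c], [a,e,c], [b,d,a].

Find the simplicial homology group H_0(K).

K has 5 vertices, 9 edges, 6 triangles.
rank ∂_0 = 0, rank ∂_1 = 4 ⇒ b_0 = 5 − 0 − 4 = 1; all invariant factors of ∂_1 are 1 so no torsion. So H_0 ≅ Z.

H_0 = Z.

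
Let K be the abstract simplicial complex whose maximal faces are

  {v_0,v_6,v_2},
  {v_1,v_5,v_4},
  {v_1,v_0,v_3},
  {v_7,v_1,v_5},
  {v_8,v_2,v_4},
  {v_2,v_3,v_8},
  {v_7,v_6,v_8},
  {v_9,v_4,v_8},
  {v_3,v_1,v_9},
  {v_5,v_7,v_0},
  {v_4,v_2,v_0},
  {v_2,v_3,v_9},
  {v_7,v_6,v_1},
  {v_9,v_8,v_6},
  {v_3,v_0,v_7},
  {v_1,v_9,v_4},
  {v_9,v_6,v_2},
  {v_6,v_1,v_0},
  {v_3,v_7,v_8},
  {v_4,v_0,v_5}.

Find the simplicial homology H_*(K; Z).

H_0 = Z,  H_1 = Z ⊕ Z/2,  H_2 = 0.

Take the total order v_0 < v_1 < v_2 < v_3 < v_4 < v_5 < v_6 < v_7 < v_8 < v_9 on the vertex set. Then K (dimension 2) consists of the simplices:

  0-simplices (10): [v_0], [v_1], [v_2], [v_3], [v_4], [v_5], [v_6], [v_7], [v_8], [v_9]
  1-simplices (30): (30 of them)
  2-simplices (20): (20 of them)

giving chain groups C_0 ≅ Z^10, C_1 ≅ Z^30, C_2 ≅ Z^20.

Boundary ∂_1: C_1 → C_0 sends each edge [p,q] (with p < q) to q − p.
The 10×30 boundary matrix has rank 9 and Smith normal form diag(1,1,1,1,1,1,1,1,1).

Boundary ∂_2: C_2 → C_1 acts by ∂[p,q,r] = [q,r] − [p,r] + [p,q]. For instance
  ∂[v_2,v_3,v_9] = [v_3,v_9] − [v_2,v_9] + [v_2,v_3],
  ∂[v_6,v_8,v_9] = [v_8,v_9] − [v_6,v_9] + [v_6,v_8].
This gives a 30×20 integer matrix of rank 20; reducing to Smith normal form yields diagonal entries (1,1,1,1,1,1,1,1,1,1,1,1,1,1,1,1,1,1,1,2).

Computing H_k = (kernel of ∂_k) / (image of ∂_{k+1}):

  H_0: rank C_0 − rank ∂_1 = 10 − 9 = 1, and the invariant factors of ∂_1 are all 1, so H_0 = Z.
  H_1: rank ker ∂_1 − rank ∂_2 = (30 − 9) − 20 = 1, and ∂_2 has invariant factor 2 > 1, so H_1 = Z ⊕ Z/2.
  H_2: rank ker ∂_2 − rank ∂_3 = (20 − 20) − 0 = 0, and there is no ∂_3, so H_2 = 0.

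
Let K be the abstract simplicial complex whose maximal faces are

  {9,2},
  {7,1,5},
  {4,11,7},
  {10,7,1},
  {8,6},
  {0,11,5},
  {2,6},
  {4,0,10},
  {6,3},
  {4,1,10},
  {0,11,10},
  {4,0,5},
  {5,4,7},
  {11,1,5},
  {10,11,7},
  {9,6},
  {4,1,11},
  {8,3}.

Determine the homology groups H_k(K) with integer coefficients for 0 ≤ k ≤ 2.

H_0 = Z^2,  H_1 = Z^2 ⊕ Z/2,  H_2 = 0.

Take the total order 0 < 1 < 2 < 3 < 4 < 5 < 6 < 7 < 8 < 9 < 10 < 11 on the vertex set. Then K (dimension 2) consists of the simplices:

  0-simplices (12): [0], [1], [2], [3], [4], [5], [6], [7], [8], [9], [10], [11]
  1-simplices (24): (24 of them)
  2-simplices (12): [0,4,5], [0,4,10], [0,5,11], [0,10,11], [1,4,10], [1,4,11], [1,5,7], [1,5,11], [1,7,10], [4,5,7], [4,7,11], [7,10,11]

Hence C_0 ≅ Z^12, C_1 ≅ Z^24, C_2 ≅ Z^12.

Boundary ∂_1: C_1 → C_0 is given by ∂[p,q] = [q] − [p]. For instance
  ∂[1,5] = [5] − [1].
As a 12×24 matrix over Z this has rank 10, with invariant factors (1,1,1,1,1,1,1,1,1,1).

The boundary map ∂_2: C_2 → C_1 acts by ∂[p,q,r] = [q,r] − [p,r] + [p,q]. For instance
  ∂[0,4,10] = [4,10] − [0,10] + [0,4],
  ∂[1,7,10] = [7,10] − [1,10] + [1,7].
The resulting 24×12 matrix has rank 12, and its Smith normal form has invariant factors (1,1,1,1,1,1,1,1,1,1,1,2).

Reading off H_k = ker ∂_k / im ∂_{k+1}:

  H_0: rank C_0 − rank ∂_1 = 12 − 10 = 2, and the invariant factors of ∂_1 are all 1, so H_0 = Z^2.
  H_1: rank ker ∂_1 − rank ∂_2 = (24 − 10) − 12 = 2, and ∂_2 has invariant factor 2 > 1, so H_1 = Z^2 ⊕ Z/2.
  H_2: rank ker ∂_2 − rank ∂_3 = (12 − 12) − 0 = 0, and there is no ∂_3, so H_2 = 0.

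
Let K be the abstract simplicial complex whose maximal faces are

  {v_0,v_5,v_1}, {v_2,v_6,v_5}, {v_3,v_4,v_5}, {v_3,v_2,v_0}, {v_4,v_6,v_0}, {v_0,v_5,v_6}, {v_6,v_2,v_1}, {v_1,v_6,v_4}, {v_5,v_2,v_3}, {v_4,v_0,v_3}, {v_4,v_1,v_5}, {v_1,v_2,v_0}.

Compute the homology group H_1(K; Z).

Take the total order v_0 < v_1 < v_2 < v_3 < v_4 < v_5 < v_6 on the vertex set. Then K (dimension 2) consists of the simplices:

  0-simplices (7): [v_0], [v_1], [v_2], [v_3], [v_4], [v_5], [v_6]
  1-simplices (18): (18 of them)
  2-simplices (12): (12 of them)

Hence C_0 ≅ Z^7, C_1 ≅ Z^18, C_2 ≅ Z^12.

Boundary ∂_1: C_1 → C_0 maps an edge to its endpoints' difference, ∂[p,q] = q − p. For instance
  ∂[v_2,v_5] = [v_5] − [v_2].
The resulting 7×18 matrix has rank 6, and its Smith normal form has invariant factors (1,1,1,1,1,1).

∂_2: C_2 → C_1 sends each 2-simplex [p,q,r] to [q,r] − [p,r] + [p,q]. For instance
  ∂[v_2,v_5,v_6] = [v_5,v_6] − [v_2,v_6] + [v_2,v_5],
  ∂[v_2,v_3,v_5] = [v_3,v_5] − [v_2,v_5] + [v_2,v_3].
As a 18×12 matrix over Z this has rank 12, with invariant factors (1,1,1,1,1,1,1,1,1,1,1,2).

Now H_k = ker ∂_k / im ∂_{k+1}, so:

  H_1: rank ker ∂_1 − rank ∂_2 = (18 − 6) − 12 = 0, and ∂_2 has invariant factor 2 > 1, so H_1 = Z_2.

H_1 = Z_2.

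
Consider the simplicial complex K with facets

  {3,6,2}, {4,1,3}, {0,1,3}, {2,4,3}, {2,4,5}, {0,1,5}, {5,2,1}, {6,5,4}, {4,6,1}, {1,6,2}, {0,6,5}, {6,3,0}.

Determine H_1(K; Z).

K has 7 vertices, 18 edges, 12 triangles.
rank ∂_1 = 6, rank ∂_2 = 12 ⇒ b_1 = 18 − 6 − 12 = 0; ∂_2 has invariant factor(s) [2] giving torsion. So H_1 ≅ Z_2.

H_1 ≅ Z_2.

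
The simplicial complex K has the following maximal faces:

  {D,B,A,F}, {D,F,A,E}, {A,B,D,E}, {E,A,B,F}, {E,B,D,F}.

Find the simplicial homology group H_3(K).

Fix the vertex order A < B < D < E < F and write every simplex with vertices in increasing order. Then dim K = 3 and the simplices of K are:

  0-simplices (5): A, B, D, E, F
  1-simplices (10): AB, AD, AE, AF, BD, BE, BF, DE, DF, EF
  2-simplices (10): ABD, ABE, ABF, ADE, ADF, AEF, BDE, BDF, BEF, DEF
  3-simplices (5): ABDE, ABDF, ABEF, ADEF, BDEF

Hence C_0 ≅ Z^5, C_1 ≅ Z^10, C_2 ≅ Z^10, C_3 ≅ Z^5.

∂_1: C_1 → C_0 sends each edge [p,q] (with p < q) to q − p. For instance
  ∂AD = D − A.
This gives a 5×10 integer matrix of rank 4; reducing to Smith normal form yields diagonal entries (1,1,1,1).

Boundary ∂_2: C_2 → C_1 acts by ∂[p,q,r] = [q,r] − [p,r] + [p,q]. For instance
  ∂BDF = DF − BF + BD,
  ∂ADE = DE − AE + AD.
This gives a 10×10 integer matrix of rank 6; reducing to Smith normal form yields diagonal entries (1,1,1,1,1,1).

The boundary map ∂_3: C_3 → C_2 sends each 3-simplex σ to the alternating sum Σ_i (−1)^i (σ with its i-th vertex removed). For instance
  ∂ABDE = BDE − ADE + ABE − ABD,
  ∂ABDF = BDF − ADF + ABF − ABD.
The 10×5 boundary matrix has rank 4 and Smith normal form diag(1,1,1,1).

From H_k ≅ ker(∂_k) / im(∂_{k+1}) we obtain:

  H_3: rank ker ∂_3 − rank ∂_4 = (5 − 4) − 0 = 1, and there is no ∂_4, so H_3 ≅ Z.

H_3 ≅ Z.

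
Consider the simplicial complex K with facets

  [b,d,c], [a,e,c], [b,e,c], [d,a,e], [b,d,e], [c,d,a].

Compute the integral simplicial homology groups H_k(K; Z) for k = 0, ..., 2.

Take the total order a < b < c < d < e on the vertex set. Then K (dimension 2) consists of the simplices:

  0-simplices (5): a, b, c, d, e
  1-simplices (9): ac, ad, ae, bc, bd, be, cd, ce, de
  2-simplices (6): acd, ace, ade, bcd, bce, bde

giving chain groups C_0 ≅ Z^5, C_1 ≅ Z^9, C_2 ≅ Z^6.

Boundary ∂_1: C_1 → C_0 maps an edge to its endpoints' difference, ∂[p,q] = q − p. For instance
  ∂ac = c − a.
This gives a 5×9 integer matrix of rank 4; reducing to Smith normal form yields diagonal entries (1,1,1,1).

The boundary map ∂_2: C_2 → C_1 sends each 2-simplex [p,q,r] to [q,r] − [p,r] + [p,q]. For instance
  ∂ace = ce − ae + ac,
  ∂bcd = cd − bd + bc.
The 9×6 boundary matrix has rank 5 and Smith normal form diag(1,1,1,1,1).

From H_k ≅ ker(∂_k) / im(∂_{k+1}) we obtain:

  H_0: rank C_0 − rank ∂_1 = 5 − 4 = 1, and the invariant factors of ∂_1 are all 1, so H_0 ≅ Z.
  H_1: rank ker ∂_1 − rank ∂_2 = (9 − 4) − 5 = 0, and the invariant factors of ∂_2 are all 1, so H_1 ≅ 0.
  H_2: rank ker ∂_2 − rank ∂_3 = (6 − 5) − 0 = 1, and there is no ∂_3, so H_2 ≅ Z.

(K is a triangulation of the 2-sphere S^2.)

H_0 ≅ Z,  H_1 = 0,  H_2 ≅ Z.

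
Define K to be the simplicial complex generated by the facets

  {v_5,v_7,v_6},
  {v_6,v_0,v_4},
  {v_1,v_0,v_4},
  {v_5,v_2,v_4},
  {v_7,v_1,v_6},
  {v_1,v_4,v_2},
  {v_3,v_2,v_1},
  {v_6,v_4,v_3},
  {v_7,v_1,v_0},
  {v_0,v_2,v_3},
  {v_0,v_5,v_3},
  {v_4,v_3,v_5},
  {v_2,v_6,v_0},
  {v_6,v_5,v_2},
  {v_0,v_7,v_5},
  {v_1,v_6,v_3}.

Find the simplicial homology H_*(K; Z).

H_0 = Z,  H_1 = Z^2,  H_2 = Z.

Fix the vertex order v_0 < v_1 < v_2 < v_3 < v_4 < v_5 < v_6 < v_7 and write every simplex with vertices in increasing order. Then dim K = 2 and the simplices of K are:

  0-simplices (8): [v_0], [v_1], [v_2], [v_3], [v_4], [v_5], [v_6], [v_7]
  1-simplices (24): (24 of them)
  2-simplices (16): (16 of them)

Hence C_0 ≅ Z^8, C_1 ≅ Z^24, C_2 ≅ Z^16.

The boundary map ∂_1: C_1 → C_0 maps an edge to its endpoints' difference, ∂[p,q] = q − p. For instance
  ∂[v_0,v_6] = [v_6] − [v_0].
As a 8×24 matrix over Z this has rank 7, with invariant factors (1,1,1,1,1,1,1).

Boundary ∂_2: C_2 → C_1 maps a triangle to the signed sum of its edges. For instance
  ∂[v_2,v_4,v_5] = [v_4,v_5] − [v_2,v_5] + [v_2,v_4],
  ∂[v_0,v_1,v_7] = [v_1,v_7] − [v_0,v_7] + [v_0,v_1].
The resulting 24×16 matrix has rank 15, and its Smith normal form has invariant factors (1,1,1,1,1,1,1,1,1,1,1,1,1,1,1).

Reading off H_k = ker ∂_k / im ∂_{k+1}:

  H_0: rank C_0 − rank ∂_1 = 8 − 7 = 1, and the invariant factors of ∂_1 are all 1, so H_0 = Z.
  H_1: rank ker ∂_1 − rank ∂_2 = (24 − 7) − 15 = 2, and the invariant factors of ∂_2 are all 1, so H_1 = Z^2.
  H_2: rank ker ∂_2 − rank ∂_3 = (16 − 15) − 0 = 1, and there is no ∂_3, so H_2 = Z.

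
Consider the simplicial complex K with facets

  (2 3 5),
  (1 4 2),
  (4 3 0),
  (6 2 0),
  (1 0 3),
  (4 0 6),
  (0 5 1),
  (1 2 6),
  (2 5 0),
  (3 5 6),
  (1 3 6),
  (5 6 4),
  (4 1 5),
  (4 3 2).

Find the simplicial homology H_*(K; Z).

H_0 = Z,  H_1 = Z^2,  H_2 = Z.

Order the vertices as 0 < 1 < 2 < 3 < 4 < 5 < 6. Listing each simplex with vertices in this order, K has dimension 2 with simplices:

  0-simplices (7): [0], [1], [2], [3], [4], [5], [6]
  1-simplices (21): [0,1], [0,2], [0,3], [0,4], [0,5], [0,6], [1,2], [1,3], [1,4], [1,5], [1,6], [2,3], [2,4], [2,5], [2,6], [3,4], [3,5], [3,6], [4,5], [4,6], [5,6]
  2-simplices (14): [0,1,3], [0,1,5], [0,2,5], [0,2,6], [0,3,4], [0,4,6], [1,2,4], [1,2,6], [1,3,6], [1,4,5], [2,3,4], [2,3,5], [3,5,6], [4,5,6]

Hence C_0 ≅ Z^7, C_1 ≅ Z^21, C_2 ≅ Z^14.

The boundary map ∂_1: C_1 → C_0 maps an edge to its endpoints' difference, ∂[p,q] = q − p.
As a 7×21 matrix over Z this has rank 6, with invariant factors (1,1,1,1,1,1).

The boundary map ∂_2: C_2 → C_1 sends each 2-simplex [p,q,r] to [q,r] − [p,r] + [p,q]. For instance
  ∂[1,2,6] = [2,6] − [1,6] + [1,2],
  ∂[0,4,6] = [4,6] − [0,6] + [0,4].
This gives a 21×14 integer matrix of rank 13; reducing to Smith normal form yields diagonal entries (1,1,1,1,1,1,1,1,1,1,1,1,1).

Reading off H_k = ker ∂_k / im ∂_{k+1}:

  H_0: rank C_0 − rank ∂_1 = 7 − 6 = 1, and the invariant factors of ∂_1 are all 1, so H_0 ≅ Z.
  H_1: rank ker ∂_1 − rank ∂_2 = (21 − 6) − 13 = 2, and the invariant factors of ∂_2 are all 1, so H_1 ≅ Z^2.
  H_2: rank ker ∂_2 − rank ∂_3 = (14 − 13) − 0 = 1, and there is no ∂_3, so H_2 ≅ Z.

As a check, the Euler characteristic is 7 − 21 + 14 = 0, which agrees with 1 − 2 + 1 = 0.
(K is a triangulation of the torus T^2.)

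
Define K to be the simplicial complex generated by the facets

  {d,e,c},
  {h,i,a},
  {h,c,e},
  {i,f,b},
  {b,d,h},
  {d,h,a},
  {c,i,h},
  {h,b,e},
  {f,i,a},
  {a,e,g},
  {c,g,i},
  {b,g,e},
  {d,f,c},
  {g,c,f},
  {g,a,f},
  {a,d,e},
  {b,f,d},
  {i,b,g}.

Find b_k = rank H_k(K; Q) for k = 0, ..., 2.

Fix the vertex order a < b < c < d < e < f < g < h < i and write every simplex with vertices in increasing order. Then dim K = 2 and the simplices of K are:

  0-simplices (9): a, b, c, d, e, f, g, h, i
  1-simplices (27): ad, ae, af, ag, ah, ai, bd, be, bf, bg, bh, bi, cd, ce, cf, cg, ch, ci, de, df, dh, eg, eh, fg, fi, gi, hi
  2-simplices (18): ade, adh, aeg, afg, afi, ahi, bdf, bdh, beg, beh, bfi, bgi, cde, cdf, ceh, cfg, cgi, chi

so the chain groups are C_0 ≅ Z^9, C_1 ≅ Z^27, C_2 ≅ Z^18.

The boundary map ∂_1: C_1 → C_0 sends each edge [p,q] (with p < q) to q − p. For instance
  ∂bi = i − b.
The 9×27 boundary matrix has rank 8 and Smith normal form diag(1,1,1,1,1,1,1,1).

The boundary map ∂_2: C_2 → C_1 sends each 2-simplex [p,q,r] to [q,r] − [p,r] + [p,q]. For instance
  ∂bdh = dh − bh + bd,
  ∂cdf = df − cf + cd.
This gives a 27×18 integer matrix of rank 18; reducing to Smith normal form yields diagonal entries (1,1,1,1,1,1,1,1,1,1,1,1,1,1,1,1,1,2).

Now H_k = ker ∂_k / im ∂_{k+1}, so:

  H_0: rank C_0 − rank ∂_1 = 9 − 8 = 1, and the invariant factors of ∂_1 are all 1, so H_0 ≅ Z.
  H_1: rank ker ∂_1 − rank ∂_2 = (27 − 8) − 18 = 1, and ∂_2 has invariant factor 2 > 1, so H_1 ≅ Z ⊕ Z/2Z.
  H_2: rank ker ∂_2 − rank ∂_3 = (18 − 18) − 0 = 0, and there is no ∂_3, so H_2 ≅ 0.

As a check, the Euler characteristic is 9 − 27 + 18 = 0, which agrees with 1 − 1 + 0 = 0.

Hence the Betti numbers are b_0 = 1, b_1 = 1, b_2 = 0.

b_0 = 1, b_1 = 1, b_2 = 0.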